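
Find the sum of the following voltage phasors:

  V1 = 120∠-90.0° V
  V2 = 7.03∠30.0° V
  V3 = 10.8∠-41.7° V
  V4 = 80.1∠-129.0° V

Step 1 — Convert each phasor to rectangular form:
  V1 = 120·(cos(-90.0°) + j·sin(-90.0°)) = 0 - j120 V
  V2 = 7.03·(cos(30.0°) + j·sin(30.0°)) = 6.088 + j3.515 V
  V3 = 10.8·(cos(-41.7°) + j·sin(-41.7°)) = 8.064 - j7.184 V
  V4 = 80.1·(cos(-129.0°) + j·sin(-129.0°)) = -50.41 - j62.25 V
Step 2 — Sum components: V_total = -36.26 - j185.9 V.
Step 3 — Convert to polar: |V_total| = 189.4 V, ∠V_total = -101.0°.

V_total = 189.4∠-101.0° V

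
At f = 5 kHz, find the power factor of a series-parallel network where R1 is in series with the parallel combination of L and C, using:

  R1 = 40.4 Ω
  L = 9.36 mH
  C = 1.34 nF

Step 1 — Angular frequency: ω = 2π·f = 2π·5000 = 3.142e+04 rad/s.
Step 2 — Component impedances:
  R1: Z = R = 40.4 Ω
  L: Z = jωL = j·3.142e+04·0.00936 = 0 + j294.1 Ω
  C: Z = 1/(jωC) = -j/(ω·C) = 0 - j2.375e+04 Ω
Step 3 — Parallel branch: L || C = 1/(1/L + 1/C) = 0 + j297.7 Ω.
Step 4 — Series with R1: Z_total = R1 + (L || C) = 40.4 + j297.7 Ω = 300.5∠82.3° Ω.
Step 5 — Power factor: PF = cos(φ) = Re(Z)/|Z| = 40.4/300.47 = 0.1345.
Step 6 — Type: Im(Z) = 297.7 ⇒ lagging (phase φ = 82.3°).

PF = 0.1345 (lagging, φ = 82.3°)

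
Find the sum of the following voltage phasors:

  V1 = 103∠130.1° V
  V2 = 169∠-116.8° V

Step 1 — Convert each phasor to rectangular form:
  V1 = 103·(cos(130.1°) + j·sin(130.1°)) = -66.34 + j78.79 V
  V2 = 169·(cos(-116.8°) + j·sin(-116.8°)) = -76.2 - j150.8 V
Step 2 — Sum components: V_total = -142.5 - j72.06 V.
Step 3 — Convert to polar: |V_total| = 159.7 V, ∠V_total = -153.2°.

V_total = 159.7∠-153.2° V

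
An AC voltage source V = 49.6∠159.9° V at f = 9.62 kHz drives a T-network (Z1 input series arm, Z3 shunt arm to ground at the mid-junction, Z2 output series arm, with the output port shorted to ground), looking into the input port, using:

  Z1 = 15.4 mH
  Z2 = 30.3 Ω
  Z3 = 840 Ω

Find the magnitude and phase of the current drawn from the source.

Step 1 — Angular frequency: ω = 2π·f = 2π·9620 = 6.044e+04 rad/s.
Step 2 — Component impedances:
  Z1: Z = jωL = j·6.044e+04·0.0154 = 0 + j930.8 Ω
  Z2: Z = R = 30.3 Ω
  Z3: Z = R = 840 Ω
Step 3 — With the output port shorted to ground, the output series arm Z2 runs from the junction to ground; the shunt arm Z3 also runs from the junction to ground. They appear in parallel: Z3 || Z2 = 29.25 Ω.
Step 4 — Series with input arm Z1: Z_in = Z1 + (Z3 || Z2) = 29.25 + j930.8 Ω = 931.3∠88.2° Ω.
Step 5 — Source phasor: V = 49.6∠159.9° V = -46.58 + j17.05 V.
Step 6 — Ohm's law: I = V / Z_total = (-46.58 + j17.05) / (29.25 + j930.8) = 0.01672 + j0.05057 A.
Step 7 — Convert to polar: |I| = 0.05326 A, ∠I = 71.7°.

I = 0.05326∠71.7° A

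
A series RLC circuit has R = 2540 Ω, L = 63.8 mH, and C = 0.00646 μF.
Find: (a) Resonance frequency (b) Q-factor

Step 1 — Resonance condition Im(Z)=0 gives ω₀ = 1/√(LC).
Step 2 — ω₀ = 1/√(0.0638·6.46e-09) = 4.926e+04 rad/s.
Step 3 — f₀ = ω₀/(2π) = 7840 Hz.
Step 4 — Series Q: Q = ω₀L/R = 4.926e+04·0.0638/2540 = 1.237.

(a) f₀ = 7840 Hz  (b) Q = 1.237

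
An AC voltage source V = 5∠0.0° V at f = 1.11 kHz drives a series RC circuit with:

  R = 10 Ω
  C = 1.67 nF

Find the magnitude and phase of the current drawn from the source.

Step 1 — Angular frequency: ω = 2π·f = 2π·1110 = 6974 rad/s.
Step 2 — Component impedances:
  R: Z = R = 10 Ω
  C: Z = 1/(jωC) = -j/(ω·C) = 0 - j8.586e+04 Ω
Step 3 — Series combination: Z_total = R + C = 10 - j8.586e+04 Ω = 8.586e+04∠-90.0° Ω.
Step 4 — Source phasor: V = 5∠0.0° V = 5 V.
Step 5 — Ohm's law: I = V / Z_total = (5) / (10 - j8.586e+04) = 6.783e-09 + j5.824e-05 A.
Step 6 — Convert to polar: |I| = 5.824e-05 A, ∠I = 90.0°.

I = 5.824e-05∠90.0° A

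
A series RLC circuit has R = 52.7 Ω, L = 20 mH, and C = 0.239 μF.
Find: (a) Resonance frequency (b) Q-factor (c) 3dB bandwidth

Step 1 — Resonance: ω₀ = 1/√(LC) = 1/√(0.02·2.39e-07) = 1.446e+04 rad/s.
Step 2 — f₀ = ω₀/(2π) = 2302 Hz.
Step 3 — Series Q: Q = ω₀L/R = 1.446e+04·0.02/52.7 = 5.489.
Step 4 — Bandwidth: Δω = ω₀/Q = 2635 rad/s; BW = Δω/(2π) = 419.4 Hz.

(a) f₀ = 2302 Hz  (b) Q = 5.489  (c) BW = 419.4 Hz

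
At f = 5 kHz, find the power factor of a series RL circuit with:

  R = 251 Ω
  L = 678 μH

Step 1 — Angular frequency: ω = 2π·f = 2π·5000 = 3.142e+04 rad/s.
Step 2 — Component impedances:
  R: Z = R = 251 Ω
  L: Z = jωL = j·3.142e+04·0.000678 = 0 + j21.3 Ω
Step 3 — Series combination: Z_total = R + L = 251 + j21.3 Ω = 251.9∠4.9° Ω.
Step 4 — Power factor: PF = cos(φ) = Re(Z)/|Z| = 251/251.9 = 0.9964.
Step 5 — Type: Im(Z) = 21.3 ⇒ lagging (phase φ = 4.9°).

PF = 0.9964 (lagging, φ = 4.9°)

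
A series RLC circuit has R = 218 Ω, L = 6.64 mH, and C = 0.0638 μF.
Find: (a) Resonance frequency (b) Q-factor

Step 1 — Resonance condition Im(Z)=0 gives ω₀ = 1/√(LC).
Step 2 — ω₀ = 1/√(0.00664·6.38e-08) = 4.859e+04 rad/s.
Step 3 — f₀ = ω₀/(2π) = 7733 Hz.
Step 4 — Series Q: Q = ω₀L/R = 4.859e+04·0.00664/218 = 1.48.

(a) f₀ = 7733 Hz  (b) Q = 1.48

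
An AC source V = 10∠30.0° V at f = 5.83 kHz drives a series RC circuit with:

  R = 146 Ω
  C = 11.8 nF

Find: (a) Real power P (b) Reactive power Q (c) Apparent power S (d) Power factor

Step 1 — Angular frequency: ω = 2π·f = 2π·5830 = 3.663e+04 rad/s.
Step 2 — Component impedances:
  R: Z = R = 146 Ω
  C: Z = 1/(jωC) = -j/(ω·C) = 0 - j2314 Ω
Step 3 — Series combination: Z_total = R + C = 146 - j2314 Ω = 2318∠-86.4° Ω.
Step 4 — Source phasor: V = 10∠30.0° V = 8.66 + j5 V.
Step 5 — Current: I = V / Z = -0.001917 + j0.003864 A = 0.004314∠116.4° A.
Step 6 — Complex power: S = V·I* = 0.002717 - j0.04305 VA.
Step 7 — Real power: P = Re(S) = 0.002717 W.
Step 8 — Reactive power: Q = Im(S) = -0.04305 VAR.
Step 9 — Apparent power: |S| = 0.04314 VA.
Step 10 — Power factor: PF = P/|S| = 0.06298 (leading).

(a) P = 0.002717 W  (b) Q = -0.04305 VAR  (c) S = 0.04314 VA  (d) PF = 0.06298 (leading)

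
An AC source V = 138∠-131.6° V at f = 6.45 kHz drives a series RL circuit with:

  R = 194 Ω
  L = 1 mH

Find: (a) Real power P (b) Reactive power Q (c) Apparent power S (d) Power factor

Step 1 — Angular frequency: ω = 2π·f = 2π·6450 = 4.053e+04 rad/s.
Step 2 — Component impedances:
  R: Z = R = 194 Ω
  L: Z = jωL = j·4.053e+04·0.001 = 0 + j40.53 Ω
Step 3 — Series combination: Z_total = R + L = 194 + j40.53 Ω = 198.2∠11.8° Ω.
Step 4 — Source phasor: V = 138∠-131.6° V = -91.62 - j103.2 V.
Step 5 — Current: I = V / Z = -0.559 - j0.4152 A = 0.6963∠-143.4° A.
Step 6 — Complex power: S = V·I* = 94.06 + j19.65 VA.
Step 7 — Real power: P = Re(S) = 94.06 W.
Step 8 — Reactive power: Q = Im(S) = 19.65 VAR.
Step 9 — Apparent power: |S| = 96.09 VA.
Step 10 — Power factor: PF = P/|S| = 0.9789 (lagging).

(a) P = 94.06 W  (b) Q = 19.65 VAR  (c) S = 96.09 VA  (d) PF = 0.9789 (lagging)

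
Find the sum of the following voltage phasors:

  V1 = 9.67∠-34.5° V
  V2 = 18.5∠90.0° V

Step 1 — Convert each phasor to rectangular form:
  V1 = 9.67·(cos(-34.5°) + j·sin(-34.5°)) = 7.969 - j5.477 V
  V2 = 18.5·(cos(90.0°) + j·sin(90.0°)) = 0 + j18.5 V
Step 2 — Sum components: V_total = 7.969 + j13.02 V.
Step 3 — Convert to polar: |V_total| = 15.27 V, ∠V_total = 58.5°.

V_total = 15.27∠58.5° V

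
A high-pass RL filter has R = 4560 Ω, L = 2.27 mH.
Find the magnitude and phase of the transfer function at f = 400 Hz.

Step 1 — Angular frequency: ω = 2π·400 = 2513 rad/s.
Step 2 — Transfer function: H(jω) = jωL/(R + jωL).
Step 3 — Numerator jωL = j·5.705; denominator R + jωL = 4560 + j5.705.
Step 4 — H = 1.565e-06 + j0.001251.
Step 5 — Magnitude: |H| = 0.001251 (-58.1 dB); phase: φ = 89.9°.

|H| = 0.001251 (-58.1 dB), φ = 89.9°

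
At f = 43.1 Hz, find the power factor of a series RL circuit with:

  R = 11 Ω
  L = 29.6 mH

Step 1 — Angular frequency: ω = 2π·f = 2π·43.1 = 270.8 rad/s.
Step 2 — Component impedances:
  R: Z = R = 11 Ω
  L: Z = jωL = j·270.8·0.0296 = 0 + j8.016 Ω
Step 3 — Series combination: Z_total = R + L = 11 + j8.016 Ω = 13.61∠36.1° Ω.
Step 4 — Power factor: PF = cos(φ) = Re(Z)/|Z| = 11/13.61 = 0.8082.
Step 5 — Type: Im(Z) = 8.016 ⇒ lagging (phase φ = 36.1°).

PF = 0.8082 (lagging, φ = 36.1°)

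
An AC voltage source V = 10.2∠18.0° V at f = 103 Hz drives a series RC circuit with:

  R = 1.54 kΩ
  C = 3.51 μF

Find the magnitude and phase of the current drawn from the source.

Step 1 — Angular frequency: ω = 2π·f = 2π·103 = 647.2 rad/s.
Step 2 — Component impedances:
  R: Z = R = 1540 Ω
  C: Z = 1/(jωC) = -j/(ω·C) = 0 - j440.2 Ω
Step 3 — Series combination: Z_total = R + C = 1540 - j440.2 Ω = 1602∠-16.0° Ω.
Step 4 — Source phasor: V = 10.2∠18.0° V = 9.701 + j3.152 V.
Step 5 — Ohm's law: I = V / Z_total = (9.701 + j3.152) / (1540 - j440.2) = 0.005282 + j0.003557 A.
Step 6 — Convert to polar: |I| = 0.006368 A, ∠I = 34.0°.

I = 0.006368∠34.0° A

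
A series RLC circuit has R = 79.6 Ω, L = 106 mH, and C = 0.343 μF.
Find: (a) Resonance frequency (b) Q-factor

Step 1 — Resonance condition Im(Z)=0 gives ω₀ = 1/√(LC).
Step 2 — ω₀ = 1/√(0.106·3.43e-07) = 5244 rad/s.
Step 3 — f₀ = ω₀/(2π) = 834.7 Hz.
Step 4 — Series Q: Q = ω₀L/R = 5244·0.106/79.6 = 6.984.

(a) f₀ = 834.7 Hz  (b) Q = 6.984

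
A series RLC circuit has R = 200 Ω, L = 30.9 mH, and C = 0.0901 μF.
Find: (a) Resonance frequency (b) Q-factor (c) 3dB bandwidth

Step 1 — Resonance: ω₀ = 1/√(LC) = 1/√(0.0309·9.01e-08) = 1.895e+04 rad/s.
Step 2 — f₀ = ω₀/(2π) = 3016 Hz.
Step 3 — Series Q: Q = ω₀L/R = 1.895e+04·0.0309/200 = 2.928.
Step 4 — Bandwidth: Δω = ω₀/Q = 6472 rad/s; BW = Δω/(2π) = 1030 Hz.

(a) f₀ = 3016 Hz  (b) Q = 2.928  (c) BW = 1030 Hz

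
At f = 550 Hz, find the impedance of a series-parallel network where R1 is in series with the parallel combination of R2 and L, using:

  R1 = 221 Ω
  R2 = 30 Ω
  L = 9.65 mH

Step 1 — Angular frequency: ω = 2π·f = 2π·550 = 3456 rad/s.
Step 2 — Component impedances:
  R1: Z = R = 221 Ω
  R2: Z = R = 30 Ω
  L: Z = jωL = j·3456·0.00965 = 0 + j33.35 Ω
Step 3 — Parallel branch: R2 || L = 1/(1/R2 + 1/L) = 16.58 + j14.92 Ω.
Step 4 — Series with R1: Z_total = R1 + (R2 || L) = 237.6 + j14.92 Ω = 238∠3.6° Ω.

Z = 237.6 + j14.92 Ω = 238∠3.6° Ω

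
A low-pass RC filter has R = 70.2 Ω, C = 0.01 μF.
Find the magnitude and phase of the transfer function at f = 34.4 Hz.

Step 1 — Angular frequency: ω = 2π·34.4 = 216.1 rad/s.
Step 2 — Transfer function: H(jω) = 1/(1 + jωRC).
Step 3 — Denominator: 1 + jωRC = 1 + j·216.1·70.2·1e-08 = 1 + j0.0001517.
Step 4 — H = 1 - j0.0001517.
Step 5 — Magnitude: |H| = 1 (-0.0 dB); phase: φ = -0.0°.

|H| = 1 (-0.0 dB), φ = -0.0°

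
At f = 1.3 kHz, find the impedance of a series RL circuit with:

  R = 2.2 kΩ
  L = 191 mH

Step 1 — Angular frequency: ω = 2π·f = 2π·1300 = 8168 rad/s.
Step 2 — Component impedances:
  R: Z = R = 2200 Ω
  L: Z = jωL = j·8168·0.191 = 0 + j1560 Ω
Step 3 — Series combination: Z_total = R + L = 2200 + j1560 Ω = 2697∠35.3° Ω.

Z = 2200 + j1560 Ω = 2697∠35.3° Ω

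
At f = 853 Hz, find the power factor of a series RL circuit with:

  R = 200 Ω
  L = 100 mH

Step 1 — Angular frequency: ω = 2π·f = 2π·853 = 5360 rad/s.
Step 2 — Component impedances:
  R: Z = R = 200 Ω
  L: Z = jωL = j·5360·0.1 = 0 + j536 Ω
Step 3 — Series combination: Z_total = R + L = 200 + j536 Ω = 572.1∠69.5° Ω.
Step 4 — Power factor: PF = cos(φ) = Re(Z)/|Z| = 200/572.1 = 0.3496.
Step 5 — Type: Im(Z) = 536 ⇒ lagging (phase φ = 69.5°).

PF = 0.3496 (lagging, φ = 69.5°)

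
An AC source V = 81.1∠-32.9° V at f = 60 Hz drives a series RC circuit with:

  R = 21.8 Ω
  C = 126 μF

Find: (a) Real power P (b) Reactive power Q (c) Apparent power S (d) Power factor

Step 1 — Angular frequency: ω = 2π·f = 2π·60 = 377 rad/s.
Step 2 — Component impedances:
  R: Z = R = 21.8 Ω
  C: Z = 1/(jωC) = -j/(ω·C) = 0 - j21.05 Ω
Step 3 — Series combination: Z_total = R + C = 21.8 - j21.05 Ω = 30.31∠-44.0° Ω.
Step 4 — Source phasor: V = 81.1∠-32.9° V = 68.09 - j44.05 V.
Step 5 — Current: I = V / Z = 2.626 + j0.5152 A = 2.676∠11.1° A.
Step 6 — Complex power: S = V·I* = 156.1 - j150.8 VA.
Step 7 — Real power: P = Re(S) = 156.1 W.
Step 8 — Reactive power: Q = Im(S) = -150.8 VAR.
Step 9 — Apparent power: |S| = 217 VA.
Step 10 — Power factor: PF = P/|S| = 0.7193 (leading).

(a) P = 156.1 W  (b) Q = -150.8 VAR  (c) S = 217 VA  (d) PF = 0.7193 (leading)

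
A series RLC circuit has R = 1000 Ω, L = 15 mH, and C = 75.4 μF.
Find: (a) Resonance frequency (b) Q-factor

Step 1 — Resonance condition Im(Z)=0 gives ω₀ = 1/√(LC).
Step 2 — ω₀ = 1/√(0.015·7.54e-05) = 940.3 rad/s.
Step 3 — f₀ = ω₀/(2π) = 149.7 Hz.
Step 4 — Series Q: Q = ω₀L/R = 940.3·0.015/1000 = 0.0141.

(a) f₀ = 149.7 Hz  (b) Q = 0.0141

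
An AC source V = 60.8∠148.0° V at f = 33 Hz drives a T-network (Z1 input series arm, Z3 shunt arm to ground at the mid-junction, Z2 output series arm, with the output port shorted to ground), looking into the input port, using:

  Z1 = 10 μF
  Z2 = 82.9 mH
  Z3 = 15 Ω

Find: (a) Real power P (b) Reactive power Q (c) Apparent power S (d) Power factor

Step 1 — Angular frequency: ω = 2π·f = 2π·33 = 207.3 rad/s.
Step 2 — Component impedances:
  Z1: Z = 1/(jωC) = -j/(ω·C) = 0 - j482.3 Ω
  Z2: Z = jωL = j·207.3·0.0829 = 0 + j17.19 Ω
  Z3: Z = R = 15 Ω
Step 3 — With the output port shorted to ground, the output series arm Z2 runs from the junction to ground; the shunt arm Z3 also runs from the junction to ground. They appear in parallel: Z3 || Z2 = 8.515 + j7.431 Ω.
Step 4 — Series with input arm Z1: Z_in = Z1 + (Z3 || Z2) = 8.515 - j474.9 Ω = 474.9∠-89.0° Ω.
Step 5 — Source phasor: V = 60.8∠148.0° V = -51.56 + j32.22 V.
Step 6 — Current: I = V / Z = -0.06977 - j0.1073 A = 0.128∠-123.0° A.
Step 7 — Complex power: S = V·I* = 0.1396 - j7.782 VA.
Step 8 — Real power: P = Re(S) = 0.1396 W.
Step 9 — Reactive power: Q = Im(S) = -7.782 VAR.
Step 10 — Apparent power: |S| = 7.783 VA.
Step 11 — Power factor: PF = P/|S| = 0.01793 (leading).

(a) P = 0.1396 W  (b) Q = -7.782 VAR  (c) S = 7.783 VA  (d) PF = 0.01793 (leading)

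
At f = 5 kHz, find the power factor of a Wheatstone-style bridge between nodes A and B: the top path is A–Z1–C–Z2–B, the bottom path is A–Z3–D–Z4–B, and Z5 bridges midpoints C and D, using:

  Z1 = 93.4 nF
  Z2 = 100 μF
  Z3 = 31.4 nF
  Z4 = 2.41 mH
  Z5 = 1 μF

Step 1 — Angular frequency: ω = 2π·f = 2π·5000 = 3.142e+04 rad/s.
Step 2 — Component impedances:
  Z1: Z = 1/(jωC) = -j/(ω·C) = 0 - j340.8 Ω
  Z2: Z = 1/(jωC) = -j/(ω·C) = 0 - j0.3183 Ω
  Z3: Z = 1/(jωC) = -j/(ω·C) = 0 - j1014 Ω
  Z4: Z = jωL = j·3.142e+04·0.00241 = 0 + j75.71 Ω
  Z5: Z = 1/(jωC) = -j/(ω·C) = 0 - j31.83 Ω
Step 3 — Bridge requires nodal analysis (the Z5 bridge couples midpoints C and D, so the two paths cannot be reduced to a simple series/parallel combination). Setting node B to ground and injecting 1 A at node A, the 3-node admittance system at A, C, D solves to V_A = Z_AB = 0 - j258.8 Ω = 258.8∠-90.0° Ω.
Step 4 — Power factor: PF = cos(φ) = Re(Z)/|Z| = 0/258.8 = 0.
Step 5 — Type: Im(Z) = -258.8 ⇒ leading (phase φ = -90.0°).

PF = 0 (leading, φ = -90.0°)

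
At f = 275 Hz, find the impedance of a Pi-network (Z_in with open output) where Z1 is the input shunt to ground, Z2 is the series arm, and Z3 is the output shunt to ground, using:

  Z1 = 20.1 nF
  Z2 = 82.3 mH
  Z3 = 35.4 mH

Step 1 — Angular frequency: ω = 2π·f = 2π·275 = 1728 rad/s.
Step 2 — Component impedances:
  Z1: Z = 1/(jωC) = -j/(ω·C) = 0 - j2.879e+04 Ω
  Z2: Z = jωL = j·1728·0.0823 = 0 + j142.2 Ω
  Z3: Z = jωL = j·1728·0.0354 = 0 + j61.17 Ω
Step 3 — With open output, the series arm Z2 and the output shunt Z3 appear in series to ground: Z2 + Z3 = 0 + j203.4 Ω.
Step 4 — Parallel with input shunt Z1: Z_in = Z1 || (Z2 + Z3) = 0 + j204.8 Ω = 204.8∠90.0° Ω.

Z = 0 + j204.8 Ω = 204.8∠90.0° Ω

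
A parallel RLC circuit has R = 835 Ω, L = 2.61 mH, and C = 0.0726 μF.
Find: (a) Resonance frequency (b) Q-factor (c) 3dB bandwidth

Step 1 — Resonance: ω₀ = 1/√(LC) = 1/√(0.00261·7.26e-08) = 7.265e+04 rad/s.
Step 2 — f₀ = ω₀/(2π) = 1.156e+04 Hz.
Step 3 — Parallel Q: Q = R/(ω₀L) = 835/(7.265e+04·0.00261) = 4.404.
Step 4 — Bandwidth: Δω = ω₀/Q = 1.65e+04 rad/s; BW = Δω/(2π) = 2625 Hz.

(a) f₀ = 1.156e+04 Hz  (b) Q = 4.404  (c) BW = 2625 Hz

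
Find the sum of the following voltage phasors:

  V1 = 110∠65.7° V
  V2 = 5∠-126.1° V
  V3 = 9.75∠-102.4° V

Step 1 — Convert each phasor to rectangular form:
  V1 = 110·(cos(65.7°) + j·sin(65.7°)) = 45.27 + j100.3 V
  V2 = 5·(cos(-126.1°) + j·sin(-126.1°)) = -2.946 - j4.04 V
  V3 = 9.75·(cos(-102.4°) + j·sin(-102.4°)) = -2.094 - j9.523 V
Step 2 — Sum components: V_total = 40.23 + j86.69 V.
Step 3 — Convert to polar: |V_total| = 95.57 V, ∠V_total = 65.1°.

V_total = 95.57∠65.1° V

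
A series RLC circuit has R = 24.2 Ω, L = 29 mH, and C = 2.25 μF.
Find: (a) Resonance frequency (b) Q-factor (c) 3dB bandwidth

Step 1 — Resonance: ω₀ = 1/√(LC) = 1/√(0.029·2.25e-06) = 3915 rad/s.
Step 2 — f₀ = ω₀/(2π) = 623.1 Hz.
Step 3 — Series Q: Q = ω₀L/R = 3915·0.029/24.2 = 4.691.
Step 4 — Bandwidth: Δω = ω₀/Q = 834.5 rad/s; BW = Δω/(2π) = 132.8 Hz.

(a) f₀ = 623.1 Hz  (b) Q = 4.691  (c) BW = 132.8 Hz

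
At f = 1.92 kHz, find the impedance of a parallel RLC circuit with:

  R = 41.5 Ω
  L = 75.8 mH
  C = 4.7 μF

Step 1 — Angular frequency: ω = 2π·f = 2π·1920 = 1.206e+04 rad/s.
Step 2 — Component impedances:
  R: Z = R = 41.5 Ω
  L: Z = jωL = j·1.206e+04·0.0758 = 0 + j914.4 Ω
  C: Z = 1/(jωC) = -j/(ω·C) = 0 - j17.64 Ω
Step 3 — Parallel combination: 1/Z_total = 1/R + 1/L + 1/C; Z_total = 6.561 - j15.14 Ω = 16.5∠-66.6° Ω.

Z = 6.561 - j15.14 Ω = 16.5∠-66.6° Ω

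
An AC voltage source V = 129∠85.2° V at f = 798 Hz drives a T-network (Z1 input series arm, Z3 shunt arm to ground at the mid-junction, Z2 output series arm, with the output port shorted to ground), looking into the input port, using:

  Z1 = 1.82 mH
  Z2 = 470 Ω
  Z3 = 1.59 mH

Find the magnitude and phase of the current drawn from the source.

Step 1 — Angular frequency: ω = 2π·f = 2π·798 = 5014 rad/s.
Step 2 — Component impedances:
  Z1: Z = jωL = j·5014·0.00182 = 0 + j9.125 Ω
  Z2: Z = R = 470 Ω
  Z3: Z = jωL = j·5014·0.00159 = 0 + j7.972 Ω
Step 3 — With the output port shorted to ground, the output series arm Z2 runs from the junction to ground; the shunt arm Z3 also runs from the junction to ground. They appear in parallel: Z3 || Z2 = 0.1352 + j7.97 Ω.
Step 4 — Series with input arm Z1: Z_in = Z1 + (Z3 || Z2) = 0.1352 + j17.1 Ω = 17.1∠89.5° Ω.
Step 5 — Source phasor: V = 129∠85.2° V = 10.79 + j128.5 V.
Step 6 — Ohm's law: I = V / Z_total = (10.79 + j128.5) / (0.1352 + j17.1) = 7.524 - j0.5719 A.
Step 7 — Convert to polar: |I| = 7.546 A, ∠I = -4.3°.

I = 7.546∠-4.3° A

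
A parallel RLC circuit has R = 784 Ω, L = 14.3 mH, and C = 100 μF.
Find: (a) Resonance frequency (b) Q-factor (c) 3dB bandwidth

Step 1 — Resonance: ω₀ = 1/√(LC) = 1/√(0.0143·0.0001) = 836.2 rad/s.
Step 2 — f₀ = ω₀/(2π) = 133.1 Hz.
Step 3 — Parallel Q: Q = R/(ω₀L) = 784/(836.2·0.0143) = 65.56.
Step 4 — Bandwidth: Δω = ω₀/Q = 12.76 rad/s; BW = Δω/(2π) = 2.03 Hz.

(a) f₀ = 133.1 Hz  (b) Q = 65.56  (c) BW = 2.03 Hz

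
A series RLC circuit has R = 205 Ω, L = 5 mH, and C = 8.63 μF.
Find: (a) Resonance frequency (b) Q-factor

Step 1 — Resonance condition Im(Z)=0 gives ω₀ = 1/√(LC).
Step 2 — ω₀ = 1/√(0.005·8.63e-06) = 4814 rad/s.
Step 3 — f₀ = ω₀/(2π) = 766.2 Hz.
Step 4 — Series Q: Q = ω₀L/R = 4814·0.005/205 = 0.1174.

(a) f₀ = 766.2 Hz  (b) Q = 0.1174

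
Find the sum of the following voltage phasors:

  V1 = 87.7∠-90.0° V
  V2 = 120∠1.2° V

Step 1 — Convert each phasor to rectangular form:
  V1 = 87.7·(cos(-90.0°) + j·sin(-90.0°)) = 0 - j87.7 V
  V2 = 120·(cos(1.2°) + j·sin(1.2°)) = 120 + j2.513 V
Step 2 — Sum components: V_total = 120 - j85.19 V.
Step 3 — Convert to polar: |V_total| = 147.1 V, ∠V_total = -35.4°.

V_total = 147.1∠-35.4° V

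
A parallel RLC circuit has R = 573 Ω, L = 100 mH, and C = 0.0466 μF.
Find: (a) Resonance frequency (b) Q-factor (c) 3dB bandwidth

Step 1 — Resonance: ω₀ = 1/√(LC) = 1/√(0.1·4.66e-08) = 1.465e+04 rad/s.
Step 2 — f₀ = ω₀/(2π) = 2331 Hz.
Step 3 — Parallel Q: Q = R/(ω₀L) = 573/(1.465e+04·0.1) = 0.3912.
Step 4 — Bandwidth: Δω = ω₀/Q = 3.745e+04 rad/s; BW = Δω/(2π) = 5960 Hz.

(a) f₀ = 2331 Hz  (b) Q = 0.3912  (c) BW = 5960 Hz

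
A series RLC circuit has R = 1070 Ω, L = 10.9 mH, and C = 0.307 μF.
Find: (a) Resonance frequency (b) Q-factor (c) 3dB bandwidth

Step 1 — Resonance: ω₀ = 1/√(LC) = 1/√(0.0109·3.07e-07) = 1.729e+04 rad/s.
Step 2 — f₀ = ω₀/(2π) = 2751 Hz.
Step 3 — Series Q: Q = ω₀L/R = 1.729e+04·0.0109/1070 = 0.1761.
Step 4 — Bandwidth: Δω = ω₀/Q = 9.817e+04 rad/s; BW = Δω/(2π) = 1.562e+04 Hz.

(a) f₀ = 2751 Hz  (b) Q = 0.1761  (c) BW = 1.562e+04 Hz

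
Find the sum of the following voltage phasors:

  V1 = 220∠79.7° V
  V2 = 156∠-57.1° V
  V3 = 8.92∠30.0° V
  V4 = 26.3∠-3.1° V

Step 1 — Convert each phasor to rectangular form:
  V1 = 220·(cos(79.7°) + j·sin(79.7°)) = 39.34 + j216.5 V
  V2 = 156·(cos(-57.1°) + j·sin(-57.1°)) = 84.74 - j131 V
  V3 = 8.92·(cos(30.0°) + j·sin(30.0°)) = 7.725 + j4.46 V
  V4 = 26.3·(cos(-3.1°) + j·sin(-3.1°)) = 26.26 - j1.422 V
Step 2 — Sum components: V_total = 158.1 + j88.51 V.
Step 3 — Convert to polar: |V_total| = 181.2 V, ∠V_total = 29.2°.

V_total = 181.2∠29.2° V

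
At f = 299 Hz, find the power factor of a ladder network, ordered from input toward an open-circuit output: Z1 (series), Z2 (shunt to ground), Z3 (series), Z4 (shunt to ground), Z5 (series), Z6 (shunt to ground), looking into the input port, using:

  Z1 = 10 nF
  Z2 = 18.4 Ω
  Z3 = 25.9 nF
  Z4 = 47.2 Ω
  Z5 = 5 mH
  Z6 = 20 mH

Step 1 — Angular frequency: ω = 2π·f = 2π·299 = 1879 rad/s.
Step 2 — Component impedances:
  Z1: Z = 1/(jωC) = -j/(ω·C) = 0 - j5.323e+04 Ω
  Z2: Z = R = 18.4 Ω
  Z3: Z = 1/(jωC) = -j/(ω·C) = 0 - j2.055e+04 Ω
  Z4: Z = R = 47.2 Ω
  Z5: Z = jωL = j·1879·0.005 = 0 + j9.393 Ω
  Z6: Z = jωL = j·1879·0.02 = 0 + j37.57 Ω
Step 3 — Ladder network (open output): work backward from the far end, alternating series and parallel combinations. Z_in = 18.4 - j5.323e+04 Ω = 5.323e+04∠-90.0° Ω.
Step 4 — Power factor: PF = cos(φ) = Re(Z)/|Z| = 18.4/5.323e+04 = 0.0003457.
Step 5 — Type: Im(Z) = -5.323e+04 ⇒ leading (phase φ = -90.0°).

PF = 0.0003457 (leading, φ = -90.0°)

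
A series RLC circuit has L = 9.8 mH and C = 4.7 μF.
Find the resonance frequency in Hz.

Step 1 — Resonance condition Im(Z)=0 gives ω₀ = 1/√(LC).
Step 2 — ω₀ = 1/√(0.0098·4.7e-06) = 4659 rad/s.
Step 3 — f₀ = ω₀/(2π) = 741.6 Hz.

f₀ = 741.6 Hz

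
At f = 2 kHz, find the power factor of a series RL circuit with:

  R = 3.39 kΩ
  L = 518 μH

Step 1 — Angular frequency: ω = 2π·f = 2π·2000 = 1.257e+04 rad/s.
Step 2 — Component impedances:
  R: Z = R = 3390 Ω
  L: Z = jωL = j·1.257e+04·0.000518 = 0 + j6.509 Ω
Step 3 — Series combination: Z_total = R + L = 3390 + j6.509 Ω = 3390∠0.1° Ω.
Step 4 — Power factor: PF = cos(φ) = Re(Z)/|Z| = 3390/3390 = 1.
Step 5 — Type: Im(Z) = 6.509 ⇒ lagging (phase φ = 0.1°).

PF = 1 (lagging, φ = 0.1°)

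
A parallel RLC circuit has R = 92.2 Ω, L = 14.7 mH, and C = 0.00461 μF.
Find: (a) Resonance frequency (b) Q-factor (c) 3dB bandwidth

Step 1 — Resonance: ω₀ = 1/√(LC) = 1/√(0.0147·4.61e-09) = 1.215e+05 rad/s.
Step 2 — f₀ = ω₀/(2π) = 1.933e+04 Hz.
Step 3 — Parallel Q: Q = R/(ω₀L) = 92.2/(1.215e+05·0.0147) = 0.05163.
Step 4 — Bandwidth: Δω = ω₀/Q = 2.353e+06 rad/s; BW = Δω/(2π) = 3.744e+05 Hz.

(a) f₀ = 1.933e+04 Hz  (b) Q = 0.05163  (c) BW = 3.744e+05 Hz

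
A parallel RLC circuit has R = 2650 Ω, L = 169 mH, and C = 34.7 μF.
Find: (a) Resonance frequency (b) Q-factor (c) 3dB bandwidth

Step 1 — Resonance: ω₀ = 1/√(LC) = 1/√(0.169·3.47e-05) = 412.9 rad/s.
Step 2 — f₀ = ω₀/(2π) = 65.72 Hz.
Step 3 — Parallel Q: Q = R/(ω₀L) = 2650/(412.9·0.169) = 37.97.
Step 4 — Bandwidth: Δω = ω₀/Q = 10.87 rad/s; BW = Δω/(2π) = 1.731 Hz.

(a) f₀ = 65.72 Hz  (b) Q = 37.97  (c) BW = 1.731 Hz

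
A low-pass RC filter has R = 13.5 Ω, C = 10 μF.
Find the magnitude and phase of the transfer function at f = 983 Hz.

Step 1 — Angular frequency: ω = 2π·983 = 6176 rad/s.
Step 2 — Transfer function: H(jω) = 1/(1 + jωRC).
Step 3 — Denominator: 1 + jωRC = 1 + j·6176·13.5·1e-05 = 1 + j0.8338.
Step 4 — H = 0.5899 - j0.4919.
Step 5 — Magnitude: |H| = 0.768 (-2.3 dB); phase: φ = -39.8°.

|H| = 0.768 (-2.3 dB), φ = -39.8°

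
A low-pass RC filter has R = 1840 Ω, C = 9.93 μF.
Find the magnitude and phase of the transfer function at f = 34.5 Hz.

Step 1 — Angular frequency: ω = 2π·34.5 = 216.8 rad/s.
Step 2 — Transfer function: H(jω) = 1/(1 + jωRC).
Step 3 — Denominator: 1 + jωRC = 1 + j·216.8·1840·9.93e-06 = 1 + j3.961.
Step 4 — H = 0.05993 - j0.2374.
Step 5 — Magnitude: |H| = 0.2448 (-12.2 dB); phase: φ = -75.8°.

|H| = 0.2448 (-12.2 dB), φ = -75.8°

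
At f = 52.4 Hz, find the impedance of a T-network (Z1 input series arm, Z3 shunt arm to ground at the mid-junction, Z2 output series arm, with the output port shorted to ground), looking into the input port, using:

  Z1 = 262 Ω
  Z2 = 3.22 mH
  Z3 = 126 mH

Step 1 — Angular frequency: ω = 2π·f = 2π·52.4 = 329.2 rad/s.
Step 2 — Component impedances:
  Z1: Z = R = 262 Ω
  Z2: Z = jωL = j·329.2·0.00322 = 0 + j1.06 Ω
  Z3: Z = jωL = j·329.2·0.126 = 0 + j41.48 Ω
Step 3 — With the output port shorted to ground, the output series arm Z2 runs from the junction to ground; the shunt arm Z3 also runs from the junction to ground. They appear in parallel: Z3 || Z2 = 0 + j1.034 Ω.
Step 4 — Series with input arm Z1: Z_in = Z1 + (Z3 || Z2) = 262 + j1.034 Ω = 262∠0.2° Ω.

Z = 262 + j1.034 Ω = 262∠0.2° Ω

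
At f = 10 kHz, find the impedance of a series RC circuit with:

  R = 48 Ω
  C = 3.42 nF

Step 1 — Angular frequency: ω = 2π·f = 2π·1e+04 = 6.283e+04 rad/s.
Step 2 — Component impedances:
  R: Z = R = 48 Ω
  C: Z = 1/(jωC) = -j/(ω·C) = 0 - j4654 Ω
Step 3 — Series combination: Z_total = R + C = 48 - j4654 Ω = 4654∠-89.4° Ω.

Z = 48 - j4654 Ω = 4654∠-89.4° Ω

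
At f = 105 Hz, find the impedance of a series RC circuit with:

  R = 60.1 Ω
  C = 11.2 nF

Step 1 — Angular frequency: ω = 2π·f = 2π·105 = 659.7 rad/s.
Step 2 — Component impedances:
  R: Z = R = 60.1 Ω
  C: Z = 1/(jωC) = -j/(ω·C) = 0 - j1.353e+05 Ω
Step 3 — Series combination: Z_total = R + C = 60.1 - j1.353e+05 Ω = 1.353e+05∠-90.0° Ω.

Z = 60.1 - j1.353e+05 Ω = 1.353e+05∠-90.0° Ω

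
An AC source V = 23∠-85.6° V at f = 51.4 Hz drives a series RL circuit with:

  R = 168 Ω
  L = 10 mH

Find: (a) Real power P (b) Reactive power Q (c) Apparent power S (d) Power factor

Step 1 — Angular frequency: ω = 2π·f = 2π·51.4 = 323 rad/s.
Step 2 — Component impedances:
  R: Z = R = 168 Ω
  L: Z = jωL = j·323·0.01 = 0 + j3.23 Ω
Step 3 — Series combination: Z_total = R + L = 168 + j3.23 Ω = 168∠1.1° Ω.
Step 4 — Source phasor: V = 23∠-85.6° V = 1.765 - j22.93 V.
Step 5 — Current: I = V / Z = 0.007876 - j0.1367 A = 0.1369∠-86.7° A.
Step 6 — Complex power: S = V·I* = 3.148 + j0.06051 VA.
Step 7 — Real power: P = Re(S) = 3.148 W.
Step 8 — Reactive power: Q = Im(S) = 0.06051 VAR.
Step 9 — Apparent power: |S| = 3.148 VA.
Step 10 — Power factor: PF = P/|S| = 0.9998 (lagging).

(a) P = 3.148 W  (b) Q = 0.06051 VAR  (c) S = 3.148 VA  (d) PF = 0.9998 (lagging)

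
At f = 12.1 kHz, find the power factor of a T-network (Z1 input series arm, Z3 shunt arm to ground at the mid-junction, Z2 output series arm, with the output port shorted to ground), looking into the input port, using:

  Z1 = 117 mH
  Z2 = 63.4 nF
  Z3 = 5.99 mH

Step 1 — Angular frequency: ω = 2π·f = 2π·1.21e+04 = 7.603e+04 rad/s.
Step 2 — Component impedances:
  Z1: Z = jωL = j·7.603e+04·0.117 = 0 + j8895 Ω
  Z2: Z = 1/(jωC) = -j/(ω·C) = 0 - j207.5 Ω
  Z3: Z = jωL = j·7.603e+04·0.00599 = 0 + j455.4 Ω
Step 3 — With the output port shorted to ground, the output series arm Z2 runs from the junction to ground; the shunt arm Z3 also runs from the junction to ground. They appear in parallel: Z3 || Z2 = 0 - j381.1 Ω.
Step 4 — Series with input arm Z1: Z_in = Z1 + (Z3 || Z2) = 0 + j8514 Ω = 8514∠90.0° Ω.
Step 5 — Power factor: PF = cos(φ) = Re(Z)/|Z| = 0/8514 = 0.
Step 6 — Type: Im(Z) = 8514 ⇒ lagging (phase φ = 90.0°).

PF = 0 (lagging, φ = 90.0°)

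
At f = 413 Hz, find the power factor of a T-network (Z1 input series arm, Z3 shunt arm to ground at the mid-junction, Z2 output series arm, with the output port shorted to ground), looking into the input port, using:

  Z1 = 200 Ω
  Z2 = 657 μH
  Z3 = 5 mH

Step 1 — Angular frequency: ω = 2π·f = 2π·413 = 2595 rad/s.
Step 2 — Component impedances:
  Z1: Z = R = 200 Ω
  Z2: Z = jωL = j·2595·0.000657 = 0 + j1.705 Ω
  Z3: Z = jωL = j·2595·0.005 = 0 + j12.97 Ω
Step 3 — With the output port shorted to ground, the output series arm Z2 runs from the junction to ground; the shunt arm Z3 also runs from the junction to ground. They appear in parallel: Z3 || Z2 = 0 + j1.507 Ω.
Step 4 — Series with input arm Z1: Z_in = Z1 + (Z3 || Z2) = 200 + j1.507 Ω = 200∠0.4° Ω.
Step 5 — Power factor: PF = cos(φ) = Re(Z)/|Z| = 200/200 = 1.
Step 6 — Type: Im(Z) = 1.507 ⇒ lagging (phase φ = 0.4°).

PF = 1 (lagging, φ = 0.4°)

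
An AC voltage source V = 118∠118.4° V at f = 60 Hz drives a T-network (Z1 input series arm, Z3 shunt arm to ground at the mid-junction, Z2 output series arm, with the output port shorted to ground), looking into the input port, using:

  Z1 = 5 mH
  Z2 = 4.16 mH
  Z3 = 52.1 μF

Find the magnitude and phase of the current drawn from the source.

Step 1 — Angular frequency: ω = 2π·f = 2π·60 = 377 rad/s.
Step 2 — Component impedances:
  Z1: Z = jωL = j·377·0.005 = 0 + j1.885 Ω
  Z2: Z = jωL = j·377·0.00416 = 0 + j1.568 Ω
  Z3: Z = 1/(jωC) = -j/(ω·C) = 0 - j50.91 Ω
Step 3 — With the output port shorted to ground, the output series arm Z2 runs from the junction to ground; the shunt arm Z3 also runs from the junction to ground. They appear in parallel: Z3 || Z2 = 0 + j1.618 Ω.
Step 4 — Series with input arm Z1: Z_in = Z1 + (Z3 || Z2) = 0 + j3.503 Ω = 3.503∠90.0° Ω.
Step 5 — Source phasor: V = 118∠118.4° V = -56.12 + j103.8 V.
Step 6 — Ohm's law: I = V / Z_total = (-56.12 + j103.8) / (0 + j3.503) = 29.63 + j16.02 A.
Step 7 — Convert to polar: |I| = 33.68 A, ∠I = 28.4°.

I = 33.68∠28.4° A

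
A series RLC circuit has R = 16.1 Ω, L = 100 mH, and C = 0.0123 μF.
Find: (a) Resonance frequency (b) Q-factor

Step 1 — Resonance condition Im(Z)=0 gives ω₀ = 1/√(LC).
Step 2 — ω₀ = 1/√(0.1·1.23e-08) = 2.851e+04 rad/s.
Step 3 — f₀ = ω₀/(2π) = 4538 Hz.
Step 4 — Series Q: Q = ω₀L/R = 2.851e+04·0.1/16.1 = 177.1.

(a) f₀ = 4538 Hz  (b) Q = 177.1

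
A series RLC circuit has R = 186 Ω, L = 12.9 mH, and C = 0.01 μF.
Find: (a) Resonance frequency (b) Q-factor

Step 1 — Resonance condition Im(Z)=0 gives ω₀ = 1/√(LC).
Step 2 — ω₀ = 1/√(0.0129·1e-08) = 8.805e+04 rad/s.
Step 3 — f₀ = ω₀/(2π) = 1.401e+04 Hz.
Step 4 — Series Q: Q = ω₀L/R = 8.805e+04·0.0129/186 = 6.106.

(a) f₀ = 1.401e+04 Hz  (b) Q = 6.106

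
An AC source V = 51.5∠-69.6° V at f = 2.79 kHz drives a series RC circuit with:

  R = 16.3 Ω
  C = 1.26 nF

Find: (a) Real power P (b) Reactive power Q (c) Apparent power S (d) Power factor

Step 1 — Angular frequency: ω = 2π·f = 2π·2790 = 1.753e+04 rad/s.
Step 2 — Component impedances:
  R: Z = R = 16.3 Ω
  C: Z = 1/(jωC) = -j/(ω·C) = 0 - j4.527e+04 Ω
Step 3 — Series combination: Z_total = R + C = 16.3 - j4.527e+04 Ω = 4.527e+04∠-90.0° Ω.
Step 4 — Source phasor: V = 51.5∠-69.6° V = 17.95 - j48.27 V.
Step 5 — Current: I = V / Z = 0.001066 + j0.0003961 A = 0.001138∠20.4° A.
Step 6 — Complex power: S = V·I* = 2.109e-05 - j0.05858 VA.
Step 7 — Real power: P = Re(S) = 2.109e-05 W.
Step 8 — Reactive power: Q = Im(S) = -0.05858 VAR.
Step 9 — Apparent power: |S| = 0.05858 VA.
Step 10 — Power factor: PF = P/|S| = 0.00036 (leading).

(a) P = 2.109e-05 W  (b) Q = -0.05858 VAR  (c) S = 0.05858 VA  (d) PF = 0.00036 (leading)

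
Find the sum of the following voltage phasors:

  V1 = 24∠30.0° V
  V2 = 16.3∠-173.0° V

Step 1 — Convert each phasor to rectangular form:
  V1 = 24·(cos(30.0°) + j·sin(30.0°)) = 20.78 + j12 V
  V2 = 16.3·(cos(-173.0°) + j·sin(-173.0°)) = -16.18 - j1.986 V
Step 2 — Sum components: V_total = 4.606 + j10.01 V.
Step 3 — Convert to polar: |V_total| = 11.02 V, ∠V_total = 65.3°.

V_total = 11.02∠65.3° V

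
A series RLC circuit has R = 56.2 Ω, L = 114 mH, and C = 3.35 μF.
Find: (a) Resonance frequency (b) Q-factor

Step 1 — Resonance condition Im(Z)=0 gives ω₀ = 1/√(LC).
Step 2 — ω₀ = 1/√(0.114·3.35e-06) = 1618 rad/s.
Step 3 — f₀ = ω₀/(2π) = 257.5 Hz.
Step 4 — Series Q: Q = ω₀L/R = 1618·0.114/56.2 = 3.282.

(a) f₀ = 257.5 Hz  (b) Q = 3.282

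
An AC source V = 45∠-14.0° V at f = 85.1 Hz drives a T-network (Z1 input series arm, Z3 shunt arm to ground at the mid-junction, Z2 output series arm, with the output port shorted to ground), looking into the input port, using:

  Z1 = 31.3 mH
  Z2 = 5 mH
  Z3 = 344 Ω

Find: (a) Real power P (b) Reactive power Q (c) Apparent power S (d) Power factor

Step 1 — Angular frequency: ω = 2π·f = 2π·85.1 = 534.7 rad/s.
Step 2 — Component impedances:
  Z1: Z = jωL = j·534.7·0.0313 = 0 + j16.74 Ω
  Z2: Z = jωL = j·534.7·0.005 = 0 + j2.673 Ω
  Z3: Z = R = 344 Ω
Step 3 — With the output port shorted to ground, the output series arm Z2 runs from the junction to ground; the shunt arm Z3 also runs from the junction to ground. They appear in parallel: Z3 || Z2 = 0.02078 + j2.673 Ω.
Step 4 — Series with input arm Z1: Z_in = Z1 + (Z3 || Z2) = 0.02078 + j19.41 Ω = 19.41∠89.9° Ω.
Step 5 — Source phasor: V = 45∠-14.0° V = 43.66 - j10.89 V.
Step 6 — Current: I = V / Z = -0.5585 - j2.25 A = 2.318∠-103.9° A.
Step 7 — Complex power: S = V·I* = 0.1117 + j104.3 VA.
Step 8 — Real power: P = Re(S) = 0.1117 W.
Step 9 — Reactive power: Q = Im(S) = 104.3 VAR.
Step 10 — Apparent power: |S| = 104.3 VA.
Step 11 — Power factor: PF = P/|S| = 0.00107 (lagging).

(a) P = 0.1117 W  (b) Q = 104.3 VAR  (c) S = 104.3 VA  (d) PF = 0.00107 (lagging)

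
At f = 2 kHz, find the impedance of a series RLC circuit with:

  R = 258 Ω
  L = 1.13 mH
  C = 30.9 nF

Step 1 — Angular frequency: ω = 2π·f = 2π·2000 = 1.257e+04 rad/s.
Step 2 — Component impedances:
  R: Z = R = 258 Ω
  L: Z = jωL = j·1.257e+04·0.00113 = 0 + j14.2 Ω
  C: Z = 1/(jωC) = -j/(ω·C) = 0 - j2575 Ω
Step 3 — Series combination: Z_total = R + L + C = 258 - j2561 Ω = 2574∠-84.2° Ω.

Z = 258 - j2561 Ω = 2574∠-84.2° Ω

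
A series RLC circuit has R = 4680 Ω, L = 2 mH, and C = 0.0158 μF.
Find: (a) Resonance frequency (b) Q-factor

Step 1 — Resonance condition Im(Z)=0 gives ω₀ = 1/√(LC).
Step 2 — ω₀ = 1/√(0.002·1.58e-08) = 1.779e+05 rad/s.
Step 3 — f₀ = ω₀/(2π) = 2.831e+04 Hz.
Step 4 — Series Q: Q = ω₀L/R = 1.779e+05·0.002/4680 = 0.07602.

(a) f₀ = 2.831e+04 Hz  (b) Q = 0.07602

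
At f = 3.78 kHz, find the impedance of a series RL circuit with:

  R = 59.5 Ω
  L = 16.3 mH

Step 1 — Angular frequency: ω = 2π·f = 2π·3780 = 2.375e+04 rad/s.
Step 2 — Component impedances:
  R: Z = R = 59.5 Ω
  L: Z = jωL = j·2.375e+04·0.0163 = 0 + j387.1 Ω
Step 3 — Series combination: Z_total = R + L = 59.5 + j387.1 Ω = 391.7∠81.3° Ω.

Z = 59.5 + j387.1 Ω = 391.7∠81.3° Ω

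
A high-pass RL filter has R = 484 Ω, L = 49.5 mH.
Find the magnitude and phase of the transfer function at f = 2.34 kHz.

Step 1 — Angular frequency: ω = 2π·2340 = 1.47e+04 rad/s.
Step 2 — Transfer function: H(jω) = jωL/(R + jωL).
Step 3 — Numerator jωL = j·727.8; denominator R + jωL = 484 + j727.8.
Step 4 — H = 0.6934 + j0.4611.
Step 5 — Magnitude: |H| = 0.8327 (-1.6 dB); phase: φ = 33.6°.

|H| = 0.8327 (-1.6 dB), φ = 33.6°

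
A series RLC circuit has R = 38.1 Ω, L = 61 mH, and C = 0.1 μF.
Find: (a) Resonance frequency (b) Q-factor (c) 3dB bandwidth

Step 1 — Resonance condition Im(Z)=0 gives ω₀ = 1/√(LC).
Step 2 — ω₀ = 1/√(0.061·1e-07) = 1.28e+04 rad/s.
Step 3 — f₀ = ω₀/(2π) = 2038 Hz.
Step 4 — Series Q: Q = ω₀L/R = 1.28e+04·0.061/38.1 = 20.5.
Step 5 — 3dB bandwidth: Δω = ω₀/Q = 624.6 rad/s; BW = Δω/(2π) = 99.41 Hz.

(a) f₀ = 2038 Hz  (b) Q = 20.5  (c) BW = 99.41 Hz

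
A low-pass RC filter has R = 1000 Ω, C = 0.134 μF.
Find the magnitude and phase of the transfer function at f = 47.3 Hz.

Step 1 — Angular frequency: ω = 2π·47.3 = 297.2 rad/s.
Step 2 — Transfer function: H(jω) = 1/(1 + jωRC).
Step 3 — Denominator: 1 + jωRC = 1 + j·297.2·1000·1.34e-07 = 1 + j0.03982.
Step 4 — H = 0.9984 - j0.03976.
Step 5 — Magnitude: |H| = 0.9992 (-0.0 dB); phase: φ = -2.3°.

|H| = 0.9992 (-0.0 dB), φ = -2.3°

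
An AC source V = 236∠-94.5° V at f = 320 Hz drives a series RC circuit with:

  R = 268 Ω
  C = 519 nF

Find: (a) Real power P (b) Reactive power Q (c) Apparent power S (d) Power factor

Step 1 — Angular frequency: ω = 2π·f = 2π·320 = 2011 rad/s.
Step 2 — Component impedances:
  R: Z = R = 268 Ω
  C: Z = 1/(jωC) = -j/(ω·C) = 0 - j958.3 Ω
Step 3 — Series combination: Z_total = R + C = 268 - j958.3 Ω = 995.1∠-74.4° Ω.
Step 4 — Source phasor: V = 236∠-94.5° V = -18.52 - j235.3 V.
Step 5 — Current: I = V / Z = 0.2227 - j0.0816 A = 0.2372∠-20.1° A.
Step 6 — Complex power: S = V·I* = 15.07 - j53.9 VA.
Step 7 — Real power: P = Re(S) = 15.07 W.
Step 8 — Reactive power: Q = Im(S) = -53.9 VAR.
Step 9 — Apparent power: |S| = 55.97 VA.
Step 10 — Power factor: PF = P/|S| = 0.2693 (leading).

(a) P = 15.07 W  (b) Q = -53.9 VAR  (c) S = 55.97 VA  (d) PF = 0.2693 (leading)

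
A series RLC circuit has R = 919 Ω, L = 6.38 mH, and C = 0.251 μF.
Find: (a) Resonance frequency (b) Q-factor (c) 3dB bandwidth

Step 1 — Resonance: ω₀ = 1/√(LC) = 1/√(0.00638·2.51e-07) = 2.499e+04 rad/s.
Step 2 — f₀ = ω₀/(2π) = 3977 Hz.
Step 3 — Series Q: Q = ω₀L/R = 2.499e+04·0.00638/919 = 0.1735.
Step 4 — Bandwidth: Δω = ω₀/Q = 1.44e+05 rad/s; BW = Δω/(2π) = 2.293e+04 Hz.

(a) f₀ = 3977 Hz  (b) Q = 0.1735  (c) BW = 2.293e+04 Hz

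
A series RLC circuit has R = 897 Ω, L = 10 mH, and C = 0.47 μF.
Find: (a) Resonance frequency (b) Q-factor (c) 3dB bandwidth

Step 1 — Resonance: ω₀ = 1/√(LC) = 1/√(0.01·4.7e-07) = 1.459e+04 rad/s.
Step 2 — f₀ = ω₀/(2π) = 2322 Hz.
Step 3 — Series Q: Q = ω₀L/R = 1.459e+04·0.01/897 = 0.1626.
Step 4 — Bandwidth: Δω = ω₀/Q = 8.97e+04 rad/s; BW = Δω/(2π) = 1.428e+04 Hz.

(a) f₀ = 2322 Hz  (b) Q = 0.1626  (c) BW = 1.428e+04 Hz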